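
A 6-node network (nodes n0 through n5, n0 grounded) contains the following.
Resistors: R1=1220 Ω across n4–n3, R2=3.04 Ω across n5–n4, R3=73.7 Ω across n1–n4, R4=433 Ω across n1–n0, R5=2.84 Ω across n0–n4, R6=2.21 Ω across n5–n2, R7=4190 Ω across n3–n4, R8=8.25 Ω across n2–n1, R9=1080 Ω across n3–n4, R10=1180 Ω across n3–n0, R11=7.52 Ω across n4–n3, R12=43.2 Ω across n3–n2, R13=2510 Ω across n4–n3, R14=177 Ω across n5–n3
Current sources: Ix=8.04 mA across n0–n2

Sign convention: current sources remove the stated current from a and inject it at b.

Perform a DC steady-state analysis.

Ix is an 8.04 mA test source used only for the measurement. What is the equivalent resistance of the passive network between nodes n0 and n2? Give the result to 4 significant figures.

MNA unknowns: 5 node voltages V₁..V_5
R1: Y=0.0008197 on G[4,3]
R2: Y=0.3289 on G[5,4]
R3: Y=0.01357 on G[1,4]
R4: Y=0.002309 on G[1,0]
R5: Y=0.3521 on G[0,4]
R6: Y=0.4525 on G[5,2]
R7: Y=0.0002387 on G[3,4]
R8: Y=0.1212 on G[2,1]
R9: Y=0.0009259 on G[3,4]
R10: Y=0.0008475 on G[3,0]
R11: Y=0.1330 on G[4,3]
R12: Y=0.02315 on G[3,2]
R13: Y=0.0003984 on G[4,3]
R14: Y=0.005650 on G[5,3]
Ix: z[0]−=0.00804, z[2]+=0.00804
solve → V1=0.05340, V2=0.05788, V3=0.02798, V4=0.02242, V5=0.04284

R_eq = 7.199 Ω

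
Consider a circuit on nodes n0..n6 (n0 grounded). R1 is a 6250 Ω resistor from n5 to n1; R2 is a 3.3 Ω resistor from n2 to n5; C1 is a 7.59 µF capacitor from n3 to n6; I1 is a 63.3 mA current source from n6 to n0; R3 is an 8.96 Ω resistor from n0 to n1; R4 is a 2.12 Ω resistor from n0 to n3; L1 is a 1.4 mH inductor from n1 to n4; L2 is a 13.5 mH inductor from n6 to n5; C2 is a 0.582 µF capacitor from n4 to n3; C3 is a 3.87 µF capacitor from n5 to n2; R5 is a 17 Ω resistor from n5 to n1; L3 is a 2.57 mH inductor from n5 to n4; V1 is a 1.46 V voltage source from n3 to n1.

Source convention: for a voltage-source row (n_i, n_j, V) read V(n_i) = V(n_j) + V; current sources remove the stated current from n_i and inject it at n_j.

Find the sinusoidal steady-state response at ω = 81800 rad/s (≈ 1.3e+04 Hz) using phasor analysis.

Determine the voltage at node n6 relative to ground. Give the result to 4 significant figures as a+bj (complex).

0.1729+0.1024j V

Element admittances at ω=81800 rad/s:
  Y(R1) = 0.0001600+0.000j S between n5,n1
  Y(R2) = 0.3030+0.000j S between n2,n5
  Y(C1) = 0.000+0.6209j S between n3,n6
  I1: injects 0.0633 A into n0 (from n6)
  Y(R3) = 0.1116+0.000j S between n0,n1
  Y(R4) = 0.4717+0.000j S between n0,n3
  Y(L1) = 0.000-0.008732j S between n1,n4
  Y(L2) = 0.000-0.0009056j S between n6,n5
  Y(C2) = 0.000+0.04761j S between n4,n3
  Y(C3) = 0.000+0.3166j S between n5,n2
  Y(R5) = 0.05882+0.000j S between n5,n1
  Y(L3) = 0.000-0.004757j S between n5,n4
  V1: constraint V(n3)−V(n1) = 1.46
Assemble and solve the 7×7 MNA system:
  V(n1)=-1.289+0.000j  V(n2)=-1.268-0.1845j  V(n3)=0.1708+0.000j  V(n4)=0.7451+0.02572j  V(n5)=-1.268-0.1845j  V(n6)=0.1729+0.1024j
  i(V1)=-0.1454+0.02864j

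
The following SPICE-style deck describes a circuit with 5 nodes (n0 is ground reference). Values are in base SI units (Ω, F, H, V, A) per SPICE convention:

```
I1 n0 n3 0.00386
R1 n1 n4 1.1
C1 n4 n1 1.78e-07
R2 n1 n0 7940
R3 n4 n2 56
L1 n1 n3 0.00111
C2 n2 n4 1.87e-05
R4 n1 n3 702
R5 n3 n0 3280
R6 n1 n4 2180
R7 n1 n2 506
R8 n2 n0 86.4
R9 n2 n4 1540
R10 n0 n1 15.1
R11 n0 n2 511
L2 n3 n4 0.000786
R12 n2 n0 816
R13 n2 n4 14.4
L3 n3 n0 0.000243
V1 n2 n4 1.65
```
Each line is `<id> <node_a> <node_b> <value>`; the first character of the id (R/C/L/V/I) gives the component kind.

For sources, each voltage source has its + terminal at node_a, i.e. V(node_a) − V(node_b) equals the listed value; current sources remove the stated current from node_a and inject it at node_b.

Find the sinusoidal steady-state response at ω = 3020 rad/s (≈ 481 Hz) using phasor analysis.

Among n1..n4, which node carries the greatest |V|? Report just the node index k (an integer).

2

Apply KCL at each of the 4 non-ground nodes and solve the resulting linear system.
Node n1: branches {R1, C1, R2, L1, R4, R6, R7, R10} → V_1 = -6.471e-05-0.04593j
Node n2: branches {R3, C2, R7, R8, R9, R11, R12, R13, V1} → V_2 = 1.636-0.05021j
Node n3: branches {I1, L1, R4, R5, L2, L3} → V_3 = -0.002784-0.01488j
Node n4: branches {R1, C1, R3, C2, R6, R9, L2, R13, V1} → V_4 = -0.01381-0.05021j
Source currents: i(V1)=-0.1725-0.09243j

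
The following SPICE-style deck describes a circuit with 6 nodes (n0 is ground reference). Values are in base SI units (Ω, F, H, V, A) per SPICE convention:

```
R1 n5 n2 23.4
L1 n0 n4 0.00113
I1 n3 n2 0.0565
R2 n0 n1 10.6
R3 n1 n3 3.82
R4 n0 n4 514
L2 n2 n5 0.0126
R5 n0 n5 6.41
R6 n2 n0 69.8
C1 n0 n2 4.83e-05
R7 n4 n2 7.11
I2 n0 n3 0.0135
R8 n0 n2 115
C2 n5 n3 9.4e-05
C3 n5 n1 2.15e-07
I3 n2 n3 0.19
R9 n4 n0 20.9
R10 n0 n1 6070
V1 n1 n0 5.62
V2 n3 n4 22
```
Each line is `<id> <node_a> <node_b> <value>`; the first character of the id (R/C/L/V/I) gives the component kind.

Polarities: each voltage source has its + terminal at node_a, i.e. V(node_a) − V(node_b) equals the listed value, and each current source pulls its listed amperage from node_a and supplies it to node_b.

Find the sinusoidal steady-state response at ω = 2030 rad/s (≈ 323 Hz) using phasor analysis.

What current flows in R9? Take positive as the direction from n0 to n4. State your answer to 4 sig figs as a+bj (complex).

0.3300+0.4958j A

MNA unknowns: 5 node voltages V₁..V_5 plus 2 source currents (V1, V2)
R1: Y=0.04274+0.000j on G[5,2]
L1: Y=0.000-0.4359j on G[0,4]
I1: z[3]−=0.0565, z[2]+=0.0565
R2: Y=0.09434+0.000j on G[0,1]
R3: Y=0.2618+0.000j on G[1,3]
R4: Y=0.001946+0.000j on G[0,4]
L2: Y=0.000-0.03910j on G[2,5]
R5: Y=0.1560+0.000j on G[0,5]
R6: Y=0.01433+0.000j on G[2,0]
C1: Y=0.000+0.09805j on G[0,2]
R7: Y=0.1406+0.000j on G[4,2]
I2: z[0]−=0.0135, z[3]+=0.0135
R8: Y=0.008696+0.000j on G[0,2]
C2: Y=0.000+0.1908j on G[5,3]
C3: Y=0.000+0.0004365j on G[5,1]
I3: z[2]−=0.19, z[3]+=0.19
R9: Y=0.04785+0.000j on G[4,0]
R10: Y=0.0001647+0.000j on G[0,1]
V1: row V1−V0=5.62, i_V1 at 1,0
V2: row V3−V4=22, i_V2 at 3,4
solve → V1=5.620+0.000j, V2=-4.037-7.056j, V3=15.10-10.36j, V4=-6.898-10.36j, V5=11.51+4.981j
aux → i_V1=1.949-2.710j, i_V2=-5.263+2.026j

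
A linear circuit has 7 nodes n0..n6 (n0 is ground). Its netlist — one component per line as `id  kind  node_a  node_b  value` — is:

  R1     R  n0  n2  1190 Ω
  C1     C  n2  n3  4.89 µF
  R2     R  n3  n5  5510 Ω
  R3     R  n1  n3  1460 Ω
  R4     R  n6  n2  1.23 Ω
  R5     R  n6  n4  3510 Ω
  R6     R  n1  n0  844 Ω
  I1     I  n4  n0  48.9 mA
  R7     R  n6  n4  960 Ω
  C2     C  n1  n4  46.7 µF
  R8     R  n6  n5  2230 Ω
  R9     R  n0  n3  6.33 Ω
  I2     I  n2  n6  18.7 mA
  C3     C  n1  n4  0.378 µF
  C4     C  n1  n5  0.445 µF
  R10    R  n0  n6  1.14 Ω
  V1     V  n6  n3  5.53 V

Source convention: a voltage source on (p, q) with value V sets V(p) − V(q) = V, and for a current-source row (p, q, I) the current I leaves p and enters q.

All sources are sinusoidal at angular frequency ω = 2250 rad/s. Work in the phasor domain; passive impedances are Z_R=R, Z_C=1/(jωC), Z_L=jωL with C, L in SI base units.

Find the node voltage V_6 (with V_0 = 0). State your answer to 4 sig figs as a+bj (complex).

Apply KCL at each of the 6 non-ground nodes and solve the resulting linear system.
Node n1: branches {R3, R6, C2, C3, C4} → V_1 = -14.02+0.9291j
Node n2: branches {R1, C1, R4, I2} → V_2 = 0.7873-0.07543j
Node n3: branches {C1, R2, R3, R9, V1} → V_3 = -4.718-0.001002j
Node n4: branches {R5, I1, R7, C2, C3} → V_4 = -14.03+1.205j
Node n5: branches {R2, R8, C4} → V_5 = -10.68-5.300j
Node n6: branches {R4, R5, R7, R8, I2, R10, V1} → V_6 = 0.8121-0.001002j
Source currents: i(V1)=-0.7387-0.06040j

0.8121-0.001002j V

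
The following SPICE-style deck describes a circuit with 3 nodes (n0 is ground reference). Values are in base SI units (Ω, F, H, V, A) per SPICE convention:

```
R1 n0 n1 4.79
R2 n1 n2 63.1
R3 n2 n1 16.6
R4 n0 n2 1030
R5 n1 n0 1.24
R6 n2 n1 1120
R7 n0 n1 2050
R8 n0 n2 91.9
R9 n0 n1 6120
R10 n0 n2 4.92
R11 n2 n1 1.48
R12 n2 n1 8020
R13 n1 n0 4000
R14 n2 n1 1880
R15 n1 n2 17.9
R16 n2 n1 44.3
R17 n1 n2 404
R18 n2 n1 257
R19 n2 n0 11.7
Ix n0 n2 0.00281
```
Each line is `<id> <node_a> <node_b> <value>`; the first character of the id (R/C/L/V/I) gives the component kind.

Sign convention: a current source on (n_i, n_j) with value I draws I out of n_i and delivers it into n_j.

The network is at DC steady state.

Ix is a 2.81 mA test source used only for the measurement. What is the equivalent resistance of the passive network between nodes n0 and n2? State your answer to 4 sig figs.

R_eq = 1.316 Ω

Element admittances at DC:
  Y(R1) = 0.2088 S between n0,n1
  Y(R2) = 0.01585 S between n1,n2
  Y(R3) = 0.06024 S between n2,n1
  Y(R4) = 0.0009709 S between n0,n2
  Y(R5) = 0.8065 S between n1,n0
  Y(R6) = 0.0008929 S between n2,n1
  Y(R7) = 0.0004878 S between n0,n1
  Y(R8) = 0.01088 S between n0,n2
  Y(R9) = 0.0001634 S between n0,n1
  Y(R10) = 0.2033 S between n0,n2
  Y(R11) = 0.6757 S between n2,n1
  Y(R12) = 0.0001247 S between n2,n1
  Y(R13) = 0.0002500 S between n1,n0
  Y(R14) = 0.0005319 S between n2,n1
  Y(R15) = 0.05587 S between n1,n2
  Y(R16) = 0.02257 S between n2,n1
  Y(R17) = 0.002475 S between n1,n2
  Y(R18) = 0.003891 S between n2,n1
  Y(R19) = 0.08547 S between n2,n0
  Ix: injects 0.00281 A into n2 (from n0)
Assemble and solve the 2×2 MNA system:
  V(n1)=0.001672  V(n2)=0.003698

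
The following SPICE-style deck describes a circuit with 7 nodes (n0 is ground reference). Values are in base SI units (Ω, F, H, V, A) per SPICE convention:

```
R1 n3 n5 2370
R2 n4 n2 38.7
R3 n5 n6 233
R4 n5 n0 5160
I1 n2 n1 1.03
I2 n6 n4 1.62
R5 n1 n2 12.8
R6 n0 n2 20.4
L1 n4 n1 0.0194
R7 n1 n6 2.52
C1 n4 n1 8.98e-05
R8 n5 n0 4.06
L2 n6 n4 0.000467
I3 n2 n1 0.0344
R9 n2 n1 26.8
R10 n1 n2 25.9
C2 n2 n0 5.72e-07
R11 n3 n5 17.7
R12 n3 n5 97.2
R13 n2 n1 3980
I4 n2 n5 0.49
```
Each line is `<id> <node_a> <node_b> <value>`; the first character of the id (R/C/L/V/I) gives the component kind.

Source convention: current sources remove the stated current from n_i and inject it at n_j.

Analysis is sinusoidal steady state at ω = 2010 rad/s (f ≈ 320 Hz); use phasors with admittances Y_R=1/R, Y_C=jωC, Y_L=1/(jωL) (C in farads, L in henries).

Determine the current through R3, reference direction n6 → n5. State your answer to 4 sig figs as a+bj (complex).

Element admittances at ω=2010 rad/s:
  Y(R1) = 0.0004219+0.000j S between n3,n5
  Y(R2) = 0.02584+0.000j S between n4,n2
  Y(R3) = 0.004292+0.000j S between n5,n6
  Y(R4) = 0.0001938+0.000j S between n5,n0
  I1: injects 1.03 A into n1 (from n2)
  I2: injects 1.62 A into n4 (from n6)
  Y(R5) = 0.07812+0.000j S between n1,n2
  Y(R6) = 0.04902+0.000j S between n0,n2
  Y(L1) = 0.000-0.02564j S between n4,n1
  Y(R7) = 0.3968+0.000j S between n1,n6
  Y(C1) = 0.000+0.1805j S between n4,n1
  Y(R8) = 0.2463+0.000j S between n5,n0
  Y(L2) = 0.000-1.065j S between n6,n4
  I3: injects 0.0344 A into n1 (from n2)
  Y(R9) = 0.03731+0.000j S between n2,n1
  Y(R10) = 0.03861+0.000j S between n1,n2
  Y(C2) = 0.000+0.001150j S between n2,n0
  Y(R11) = 0.05650+0.000j S between n3,n5
  Y(R12) = 0.01029+0.000j S between n3,n5
  Y(R13) = 0.0002513+0.000j S between n2,n1
  I4: injects 0.49 A into n5 (from n2)
Assemble and solve the 6×6 MNA system:
  V(n1)=-3.535+0.03888j  V(n2)=-9.532+0.2355j  V(n3)=1.897-0.002379j  V(n4)=-3.276+1.432j  V(n5)=1.897-0.002379j  V(n6)=-3.342-0.1390j

-0.02249-0.0005864j A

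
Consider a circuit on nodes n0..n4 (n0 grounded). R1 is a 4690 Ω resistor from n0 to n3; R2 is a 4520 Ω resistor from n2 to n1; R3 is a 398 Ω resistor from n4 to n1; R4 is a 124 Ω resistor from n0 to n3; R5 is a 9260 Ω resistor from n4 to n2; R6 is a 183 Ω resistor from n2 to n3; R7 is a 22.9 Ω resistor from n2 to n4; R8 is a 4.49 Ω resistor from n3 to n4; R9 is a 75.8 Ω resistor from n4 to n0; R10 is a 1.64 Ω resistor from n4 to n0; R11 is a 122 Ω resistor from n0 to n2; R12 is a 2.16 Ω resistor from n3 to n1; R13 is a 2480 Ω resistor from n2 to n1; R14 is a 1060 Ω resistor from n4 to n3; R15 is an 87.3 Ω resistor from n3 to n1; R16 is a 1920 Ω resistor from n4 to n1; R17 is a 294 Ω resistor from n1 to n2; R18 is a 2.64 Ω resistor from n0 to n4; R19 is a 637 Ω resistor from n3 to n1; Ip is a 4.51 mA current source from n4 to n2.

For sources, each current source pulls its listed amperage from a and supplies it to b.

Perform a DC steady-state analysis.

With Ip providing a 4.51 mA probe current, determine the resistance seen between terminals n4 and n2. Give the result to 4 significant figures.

R_eq = 16.39 Ω

MNA unknowns: 4 node voltages V₁..V_4
R1: Y=0.0002132 on G[0,3]
R2: Y=0.0002212 on G[2,1]
R3: Y=0.002513 on G[4,1]
R4: Y=0.008065 on G[0,3]
R5: Y=0.0001080 on G[4,2]
R6: Y=0.005464 on G[2,3]
R7: Y=0.04367 on G[2,4]
R8: Y=0.2227 on G[3,4]
R9: Y=0.01319 on G[4,0]
R10: Y=0.6098 on G[4,0]
R11: Y=0.008197 on G[0,2]
R12: Y=0.4630 on G[3,1]
R13: Y=0.0004032 on G[2,1]
R14: Y=0.0009434 on G[4,3]
R15: Y=0.01145 on G[3,1]
R16: Y=0.0005208 on G[4,1]
R17: Y=0.003401 on G[1,2]
R18: Y=0.3788 on G[0,4]
R19: Y=0.001570 on G[3,1]
Ip: z[4]−=0.00451, z[2]+=0.00451
solve → V1=0.002830, V2=0.07332, V3=0.002256, V4=-0.0006186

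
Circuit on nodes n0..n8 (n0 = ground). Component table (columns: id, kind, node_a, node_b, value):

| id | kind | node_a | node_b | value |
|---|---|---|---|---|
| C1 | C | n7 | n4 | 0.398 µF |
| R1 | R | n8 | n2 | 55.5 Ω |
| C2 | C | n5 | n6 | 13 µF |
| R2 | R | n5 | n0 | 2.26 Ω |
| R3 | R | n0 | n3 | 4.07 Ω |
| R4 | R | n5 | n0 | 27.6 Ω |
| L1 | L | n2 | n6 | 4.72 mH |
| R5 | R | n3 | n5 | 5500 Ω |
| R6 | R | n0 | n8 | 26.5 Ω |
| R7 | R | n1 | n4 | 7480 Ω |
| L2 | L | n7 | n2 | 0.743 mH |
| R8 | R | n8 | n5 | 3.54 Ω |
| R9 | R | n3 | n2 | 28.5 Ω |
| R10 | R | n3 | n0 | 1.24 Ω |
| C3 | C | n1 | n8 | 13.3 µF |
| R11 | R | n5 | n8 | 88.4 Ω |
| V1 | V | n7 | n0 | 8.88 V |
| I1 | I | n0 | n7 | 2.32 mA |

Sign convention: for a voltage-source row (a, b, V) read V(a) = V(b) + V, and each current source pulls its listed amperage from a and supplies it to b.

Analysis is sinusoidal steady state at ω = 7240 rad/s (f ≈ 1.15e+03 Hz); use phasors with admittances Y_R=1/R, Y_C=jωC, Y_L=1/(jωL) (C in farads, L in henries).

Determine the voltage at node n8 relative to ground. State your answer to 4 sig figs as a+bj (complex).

Apply KCL at each of the 8 non-ground nodes and solve the resulting linear system.
Node n1: branches {R7, C3} → V_1 = 0.4590-0.5981j
Node n2: branches {R1, L1, L2, R9} → V_2 = 6.921-1.650j
Node n3: branches {R3, R5, R9, R10} → V_3 = 0.2233-0.05334j
Node n4: branches {C1, R7} → V_4 = 8.834+0.3886j
Node n5: branches {C2, R2, R4, R5, R8, R11} → V_5 = 0.1162-0.5970j
Node n6: branches {C2, L1} → V_6 = -2.954-0.1218j
Node n7: branches {C1, L2, V1, I1} → V_7 = 8.880+0.000j
Node n8: branches {R1, R6, R8, C3, R11} → V_8 = 0.4576-0.5864j
Source currents: i(V1)=-0.3055+0.3640j

0.4576-0.5864j V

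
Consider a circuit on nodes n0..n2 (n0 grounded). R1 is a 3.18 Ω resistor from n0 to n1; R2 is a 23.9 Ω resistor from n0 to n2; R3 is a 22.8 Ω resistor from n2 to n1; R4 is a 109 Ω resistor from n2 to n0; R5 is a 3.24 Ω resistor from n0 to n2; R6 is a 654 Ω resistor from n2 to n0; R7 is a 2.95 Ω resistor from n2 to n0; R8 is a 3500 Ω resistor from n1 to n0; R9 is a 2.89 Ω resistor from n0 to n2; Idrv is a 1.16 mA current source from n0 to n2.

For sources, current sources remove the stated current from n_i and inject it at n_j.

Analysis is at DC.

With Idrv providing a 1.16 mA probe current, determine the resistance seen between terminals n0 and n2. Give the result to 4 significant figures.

Element admittances at DC:
  Y(R1) = 0.3145 S between n0,n1
  Y(R2) = 0.04184 S between n0,n2
  Y(R3) = 0.04386 S between n2,n1
  Y(R4) = 0.009174 S between n2,n0
  Y(R5) = 0.3086 S between n0,n2
  Y(R6) = 0.001529 S between n2,n0
  Y(R7) = 0.3390 S between n2,n0
  Y(R8) = 0.0002857 S between n1,n0
  Y(R9) = 0.3460 S between n0,n2
  Idrv: injects 0.00116 A into n2 (from n0)
Assemble and solve the 2×2 MNA system:
  V(n1)=0.0001308  V(n2)=0.001069

R_eq = 0.9219 Ω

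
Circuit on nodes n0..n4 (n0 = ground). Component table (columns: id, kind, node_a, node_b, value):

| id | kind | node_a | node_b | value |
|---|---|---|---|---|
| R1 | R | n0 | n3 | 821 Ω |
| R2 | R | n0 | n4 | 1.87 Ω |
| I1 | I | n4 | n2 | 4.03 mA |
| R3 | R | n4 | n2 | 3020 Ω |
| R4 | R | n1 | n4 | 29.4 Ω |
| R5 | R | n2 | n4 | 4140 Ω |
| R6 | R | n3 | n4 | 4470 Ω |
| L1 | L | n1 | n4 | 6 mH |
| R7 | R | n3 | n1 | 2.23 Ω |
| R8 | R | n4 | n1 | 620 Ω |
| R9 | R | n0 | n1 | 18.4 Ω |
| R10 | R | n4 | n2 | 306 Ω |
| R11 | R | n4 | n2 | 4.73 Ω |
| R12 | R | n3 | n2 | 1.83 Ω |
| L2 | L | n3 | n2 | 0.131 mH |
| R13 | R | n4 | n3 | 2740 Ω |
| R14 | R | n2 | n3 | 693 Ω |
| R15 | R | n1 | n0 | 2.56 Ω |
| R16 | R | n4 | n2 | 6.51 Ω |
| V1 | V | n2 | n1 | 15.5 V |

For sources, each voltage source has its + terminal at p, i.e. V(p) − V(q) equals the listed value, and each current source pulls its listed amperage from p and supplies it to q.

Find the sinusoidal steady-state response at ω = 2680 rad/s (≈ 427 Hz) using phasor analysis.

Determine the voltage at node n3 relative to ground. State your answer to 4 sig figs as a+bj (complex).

Element admittances at ω=2680 rad/s:
  Y(R1) = 0.001218+0.000j S between n0,n3
  Y(R2) = 0.5348+0.000j S between n0,n4
  I1: injects 0.00403 A into n2 (from n4)
  Y(R3) = 0.0003311+0.000j S between n4,n2
  Y(R4) = 0.03401+0.000j S between n1,n4
  Y(R5) = 0.0002415+0.000j S between n2,n4
  Y(R6) = 0.0002237+0.000j S between n3,n4
  Y(L1) = 0.000-0.06219j S between n1,n4
  Y(R7) = 0.4484+0.000j S between n3,n1
  Y(R8) = 0.001613+0.000j S between n4,n1
  Y(R9) = 0.05435+0.000j S between n0,n1
  Y(R10) = 0.003268+0.000j S between n4,n2
  Y(R11) = 0.2114+0.000j S between n4,n2
  Y(R12) = 0.5464+0.000j S between n3,n2
  Y(L2) = 0.000-2.848j S between n3,n2
  Y(R13) = 0.0003650+0.000j S between n4,n3
  Y(R14) = 0.001443+0.000j S between n2,n3
  Y(R15) = 0.3906+0.000j S between n1,n0
  Y(R16) = 0.1536+0.000j S between n4,n2
  V1: constraint V(n2)−V(n1) = 15.5
Assemble and solve the 5×5 MNA system:
  V(n1)=-4.794-0.4531j  V(n2)=10.71-0.4531j  V(n3)=9.942-2.632j  V(n4)=3.967+0.3830j
  i(V1)=-9.106+1.290j

9.942-2.632j V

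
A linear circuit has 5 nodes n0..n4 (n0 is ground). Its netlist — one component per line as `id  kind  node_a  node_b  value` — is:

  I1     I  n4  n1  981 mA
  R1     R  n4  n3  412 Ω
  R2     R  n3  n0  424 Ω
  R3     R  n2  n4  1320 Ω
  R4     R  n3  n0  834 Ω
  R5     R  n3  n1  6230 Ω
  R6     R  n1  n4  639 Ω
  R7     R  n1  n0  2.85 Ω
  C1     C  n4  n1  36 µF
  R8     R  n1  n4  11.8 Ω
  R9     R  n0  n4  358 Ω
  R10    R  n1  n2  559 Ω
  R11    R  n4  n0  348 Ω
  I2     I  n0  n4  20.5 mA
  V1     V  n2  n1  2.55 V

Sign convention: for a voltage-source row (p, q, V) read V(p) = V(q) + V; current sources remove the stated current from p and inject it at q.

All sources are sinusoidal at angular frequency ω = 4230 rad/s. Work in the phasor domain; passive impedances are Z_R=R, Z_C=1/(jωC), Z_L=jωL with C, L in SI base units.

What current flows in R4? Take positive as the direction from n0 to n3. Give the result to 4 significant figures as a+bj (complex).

0.001276-0.002113j A

Apply KCL at each of the 4 non-ground nodes and solve the resulting linear system.
Node n1: branches {I1, R5, R6, R7, C1, R8, R10, V1} → V_1 = 0.1129-0.09003j
Node n2: branches {R3, R10, V1} → V_2 = 2.663-0.09003j
Node n3: branches {R1, R2, R4, R5} → V_3 = -1.065+1.762j
Node n4: branches {I1, R1, R3, R6, C1, R8, R9, R11, I2} → V_4 = -2.703+4.468j
Source currents: i(V1)=-0.008627+0.003453j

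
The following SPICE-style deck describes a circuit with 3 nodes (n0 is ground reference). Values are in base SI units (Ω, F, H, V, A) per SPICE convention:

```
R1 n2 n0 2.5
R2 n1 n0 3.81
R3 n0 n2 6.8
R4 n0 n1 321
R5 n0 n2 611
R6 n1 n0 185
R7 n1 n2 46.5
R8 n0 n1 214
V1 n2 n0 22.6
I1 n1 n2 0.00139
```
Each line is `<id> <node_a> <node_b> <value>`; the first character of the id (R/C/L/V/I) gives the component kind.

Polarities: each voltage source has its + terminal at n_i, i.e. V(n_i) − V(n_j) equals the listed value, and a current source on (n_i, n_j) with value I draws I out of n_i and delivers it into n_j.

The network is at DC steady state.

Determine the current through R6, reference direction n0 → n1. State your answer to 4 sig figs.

Apply KCL at each of the 2 non-ground nodes and solve the resulting linear system.
Node n1: branches {R2, R4, R6, R7, R8, I1} → V_1 = 1.631
Node n2: branches {R1, R3, R5, R7, V1, I1} → V_2 = 22.60
Source currents: i(V1)=-12.85

-0.008815 A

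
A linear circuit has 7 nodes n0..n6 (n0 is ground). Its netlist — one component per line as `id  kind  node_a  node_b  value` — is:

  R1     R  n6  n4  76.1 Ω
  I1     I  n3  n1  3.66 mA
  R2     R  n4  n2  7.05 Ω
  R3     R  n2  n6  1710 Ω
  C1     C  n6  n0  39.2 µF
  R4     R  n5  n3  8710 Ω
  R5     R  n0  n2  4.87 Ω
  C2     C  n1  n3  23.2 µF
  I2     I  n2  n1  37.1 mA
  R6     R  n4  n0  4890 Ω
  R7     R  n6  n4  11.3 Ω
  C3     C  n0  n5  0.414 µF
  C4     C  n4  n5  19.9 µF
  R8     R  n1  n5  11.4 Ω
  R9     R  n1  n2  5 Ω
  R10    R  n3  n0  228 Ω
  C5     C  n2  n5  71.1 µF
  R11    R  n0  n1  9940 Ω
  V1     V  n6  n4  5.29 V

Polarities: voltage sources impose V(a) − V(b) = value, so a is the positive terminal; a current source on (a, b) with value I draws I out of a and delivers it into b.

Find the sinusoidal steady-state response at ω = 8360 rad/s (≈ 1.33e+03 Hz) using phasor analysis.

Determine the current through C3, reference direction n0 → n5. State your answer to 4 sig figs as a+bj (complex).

-0.004837+0.008330j A

Apply KCL at each of the 6 non-ground nodes and solve the resulting linear system.
Node n1: branches {I1, C2, I2, R8, R9, R11} → V_1 = -1.879-1.368j
Node n2: branches {R2, R3, R5, I2, R9, C5} → V_2 = -1.874-1.386j
Node n3: branches {I1, R4, C2, R10} → V_3 = -1.847-1.391j
Node n4: branches {R1, R2, R6, R7, C4, V1} → V_4 = -4.376-1.187j
Node n5: branches {R4, C3, C4, R8, C5} → V_5 = -2.407-1.398j
Node n6: branches {R1, R3, C1, R7, V1} → V_6 = 0.9139-1.187j
Source currents: i(V1)=-0.9284-0.2996j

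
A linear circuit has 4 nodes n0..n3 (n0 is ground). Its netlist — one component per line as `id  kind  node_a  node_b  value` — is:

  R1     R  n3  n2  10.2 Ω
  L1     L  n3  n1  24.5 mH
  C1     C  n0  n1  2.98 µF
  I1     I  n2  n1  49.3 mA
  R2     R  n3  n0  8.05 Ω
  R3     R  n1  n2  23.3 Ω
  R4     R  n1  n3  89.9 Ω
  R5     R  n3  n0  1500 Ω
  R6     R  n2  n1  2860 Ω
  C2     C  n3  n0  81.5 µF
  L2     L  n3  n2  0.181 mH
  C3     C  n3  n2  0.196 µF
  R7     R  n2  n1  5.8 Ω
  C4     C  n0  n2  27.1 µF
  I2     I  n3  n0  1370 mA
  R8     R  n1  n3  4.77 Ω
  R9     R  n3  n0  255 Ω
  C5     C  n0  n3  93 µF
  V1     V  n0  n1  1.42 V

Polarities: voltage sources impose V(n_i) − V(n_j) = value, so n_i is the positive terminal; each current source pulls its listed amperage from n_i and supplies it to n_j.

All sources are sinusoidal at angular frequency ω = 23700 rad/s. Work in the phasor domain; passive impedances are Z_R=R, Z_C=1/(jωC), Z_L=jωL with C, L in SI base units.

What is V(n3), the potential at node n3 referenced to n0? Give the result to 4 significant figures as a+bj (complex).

Element admittances at ω=23700 rad/s:
  Y(R1) = 0.09804+0.000j S between n3,n2
  Y(L1) = 0.000-0.001722j S between n3,n1
  Y(C1) = 0.000+0.07063j S between n0,n1
  I1: injects 0.0493 A into n1 (from n2)
  Y(R2) = 0.1242+0.000j S between n3,n0
  Y(R3) = 0.04292+0.000j S between n1,n2
  Y(R4) = 0.01112+0.000j S between n1,n3
  Y(R5) = 0.0006667+0.000j S between n3,n0
  Y(R6) = 0.0003497+0.000j S between n2,n1
  Y(C2) = 0.000+1.932j S between n3,n0
  Y(L2) = 0.000-0.2331j S between n3,n2
  Y(C3) = 0.000+0.004645j S between n3,n2
  Y(R7) = 0.1724+0.000j S between n2,n1
  Y(C4) = 0.000+0.6423j S between n0,n2
  I2: injects 1.37 A into n0 (from n3)
  Y(R8) = 0.2096+0.000j S between n1,n3
  Y(R9) = 0.003922+0.000j S between n3,n0
  Y(C5) = 0.000+2.204j S between n0,n3
  V1: constraint V(n0)−V(n1) = 1.42
Assemble and solve the 4×4 MNA system:
  V(n1)=-1.420+0.000j  V(n2)=-0.2390+0.4578j  V(n3)=-0.02065+0.4079j
  i(V1)=-0.6137-0.2867j

-0.02065+0.4079j V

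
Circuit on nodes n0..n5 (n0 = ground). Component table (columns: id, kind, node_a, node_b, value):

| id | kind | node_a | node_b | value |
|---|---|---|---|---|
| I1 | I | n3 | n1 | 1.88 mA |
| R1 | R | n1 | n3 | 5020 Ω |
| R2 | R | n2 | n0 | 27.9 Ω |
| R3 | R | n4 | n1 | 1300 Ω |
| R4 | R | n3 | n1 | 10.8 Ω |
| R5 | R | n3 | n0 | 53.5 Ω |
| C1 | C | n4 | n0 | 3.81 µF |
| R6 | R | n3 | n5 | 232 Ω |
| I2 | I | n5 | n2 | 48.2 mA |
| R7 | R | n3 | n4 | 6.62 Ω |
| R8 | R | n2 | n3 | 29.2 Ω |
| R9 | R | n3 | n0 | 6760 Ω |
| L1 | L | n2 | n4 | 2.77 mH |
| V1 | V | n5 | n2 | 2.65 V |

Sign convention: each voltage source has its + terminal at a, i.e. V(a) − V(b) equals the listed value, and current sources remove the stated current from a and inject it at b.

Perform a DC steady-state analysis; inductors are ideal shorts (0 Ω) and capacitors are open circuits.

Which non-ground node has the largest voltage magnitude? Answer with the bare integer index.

MNA unknowns: 5 node voltages V₁..V_5 plus 2 source currents (L1, V1)
I1: z[3]−=0.00188, z[1]+=0.00188
R1: Y=0.0001992 on G[1,3]
R2: Y=0.03584 on G[2,0]
R3: Y=0.0007692 on G[4,1]
R4: Y=0.09259 on G[3,1]
R5: Y=0.01869 on G[3,0]
C1: Y=0.000 on G[4,0]
R6: Y=0.004310 on G[3,5]
I2: z[5]−=0.0482, z[2]+=0.0482
R7: Y=0.1511 on G[3,4]
R8: Y=0.03425 on G[2,3]
R9: Y=0.0001479 on G[3,0]
L1: row V2−V4=0, i_L1 at 2,4
V1: row V5−V2=2.65, i_V1 at 5,2
solve → V1=0.05651, V2=-0.01939, V3=0.03688, V4=-0.01939, V5=2.631
aux → i_L1=-0.008558, i_V1=-0.05938

5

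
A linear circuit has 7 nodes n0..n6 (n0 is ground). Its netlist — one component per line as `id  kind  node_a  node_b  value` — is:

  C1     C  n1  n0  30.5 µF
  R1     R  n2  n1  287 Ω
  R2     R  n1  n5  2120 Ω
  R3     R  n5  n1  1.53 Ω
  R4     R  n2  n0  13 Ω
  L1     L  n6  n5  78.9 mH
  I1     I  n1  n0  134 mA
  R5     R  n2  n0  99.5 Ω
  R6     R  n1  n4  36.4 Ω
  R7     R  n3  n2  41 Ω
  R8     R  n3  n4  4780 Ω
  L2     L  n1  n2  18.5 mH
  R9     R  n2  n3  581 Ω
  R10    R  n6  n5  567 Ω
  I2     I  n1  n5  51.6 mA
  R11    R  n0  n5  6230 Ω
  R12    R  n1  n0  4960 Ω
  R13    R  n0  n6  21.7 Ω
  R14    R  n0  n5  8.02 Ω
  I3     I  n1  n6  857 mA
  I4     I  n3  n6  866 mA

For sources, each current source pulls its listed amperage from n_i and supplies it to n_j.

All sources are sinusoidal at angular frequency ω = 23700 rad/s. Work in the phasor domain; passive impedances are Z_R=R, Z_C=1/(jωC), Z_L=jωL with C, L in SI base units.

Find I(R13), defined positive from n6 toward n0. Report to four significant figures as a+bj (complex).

1.660+0.02043j A

MNA unknowns: 6 node voltages V₁..V_6
C1: Y=0.000+0.7228j on G[1,0]
R1: Y=0.003484+0.000j on G[2,1]
R2: Y=0.0004717+0.000j on G[1,5]
R3: Y=0.6536+0.000j on G[5,1]
R4: Y=0.07692+0.000j on G[2,0]
L1: Y=0.000-0.0005348j on G[6,5]
I1: z[1]−=0.134, z[0]+=0.134
R5: Y=0.01005+0.000j on G[2,0]
R6: Y=0.02747+0.000j on G[1,4]
R7: Y=0.02439+0.000j on G[3,2]
R8: Y=0.0002092+0.000j on G[3,4]
L2: Y=0.000-0.002281j on G[1,2]
R9: Y=0.001721+0.000j on G[2,3]
R10: Y=0.001764+0.000j on G[6,5]
I2: z[1]−=0.0516, z[5]+=0.0516
R11: Y=0.0001605+0.000j on G[0,5]
R12: Y=0.0002016+0.000j on G[1,0]
R13: Y=0.04608+0.000j on G[0,6]
R14: Y=0.1247+0.000j on G[0,5]
I3: z[1]−=0.857, z[6]+=0.857
I4: z[3]−=0.866, z[6]+=0.866
solve → V1=-0.1973+1.342j, V2=-9.446-0.1781j, V3=-42.28-0.1661j, V4=-0.5153+1.330j, V5=-0.01827+1.100j, V6=36.02+0.4433j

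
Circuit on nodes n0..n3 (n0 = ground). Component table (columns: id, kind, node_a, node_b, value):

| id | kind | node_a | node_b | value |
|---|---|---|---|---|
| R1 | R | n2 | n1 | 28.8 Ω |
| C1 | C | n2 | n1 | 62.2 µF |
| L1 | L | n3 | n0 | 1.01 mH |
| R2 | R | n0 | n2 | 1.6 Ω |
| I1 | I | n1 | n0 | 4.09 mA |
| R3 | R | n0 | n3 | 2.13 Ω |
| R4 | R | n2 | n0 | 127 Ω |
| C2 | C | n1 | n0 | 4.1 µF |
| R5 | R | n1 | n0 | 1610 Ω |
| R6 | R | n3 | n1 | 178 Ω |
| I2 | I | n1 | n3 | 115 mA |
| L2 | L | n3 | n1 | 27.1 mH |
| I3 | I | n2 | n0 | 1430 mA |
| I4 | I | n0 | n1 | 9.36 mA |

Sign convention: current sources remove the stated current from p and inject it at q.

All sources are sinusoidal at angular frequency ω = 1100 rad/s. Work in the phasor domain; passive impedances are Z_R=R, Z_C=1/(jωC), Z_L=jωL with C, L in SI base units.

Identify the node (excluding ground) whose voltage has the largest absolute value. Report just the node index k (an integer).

Element admittances at ω=1100 rad/s:
  Y(R1) = 0.03472+0.000j S between n2,n1
  Y(C1) = 0.000+0.06842j S between n2,n1
  Y(L1) = 0.000-0.9001j S between n3,n0
  Y(R2) = 0.6250+0.000j S between n0,n2
  I1: injects 0.00409 A into n0 (from n1)
  Y(R3) = 0.4695+0.000j S between n0,n3
  Y(R4) = 0.007874+0.000j S between n2,n0
  Y(C2) = 0.000+0.004510j S between n1,n0
  Y(R5) = 0.0006211+0.000j S between n1,n0
  Y(R6) = 0.005618+0.000j S between n3,n1
  I2: injects 0.115 A into n3 (from n1)
  Y(L2) = 0.000-0.03355j S between n3,n1
  I3: injects 1.43 A into n0 (from n2)
  I4: injects 0.00936 A into n1 (from n0)
Assemble and solve the 3×3 MNA system:
  V(n1)=-4.252+0.02909j  V(n2)=-2.386-0.1898j  V(n3)=-0.08164+0.1402j

1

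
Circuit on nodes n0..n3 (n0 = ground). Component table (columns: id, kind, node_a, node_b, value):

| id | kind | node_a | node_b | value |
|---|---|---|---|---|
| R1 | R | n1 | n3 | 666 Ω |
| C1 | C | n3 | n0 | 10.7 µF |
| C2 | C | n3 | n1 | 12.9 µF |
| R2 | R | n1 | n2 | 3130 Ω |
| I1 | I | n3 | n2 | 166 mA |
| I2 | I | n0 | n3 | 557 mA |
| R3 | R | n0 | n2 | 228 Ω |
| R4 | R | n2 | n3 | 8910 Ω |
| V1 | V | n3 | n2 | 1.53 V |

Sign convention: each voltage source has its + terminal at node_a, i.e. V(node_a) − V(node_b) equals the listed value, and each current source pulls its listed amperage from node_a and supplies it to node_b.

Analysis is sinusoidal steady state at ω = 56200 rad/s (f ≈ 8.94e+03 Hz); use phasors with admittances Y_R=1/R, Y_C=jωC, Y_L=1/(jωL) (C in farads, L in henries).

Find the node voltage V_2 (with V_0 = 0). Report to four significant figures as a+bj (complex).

-1.523-0.9374j V

MNA unknowns: 3 node voltages V₁..V_3 plus 1 source current (V1)
R1: Y=0.001502+0.000j on G[1,3]
C1: Y=0.000+0.6013j on G[3,0]
C2: Y=0.000+0.7250j on G[3,1]
R2: Y=0.0003195+0.000j on G[1,2]
I1: z[3]−=0.166, z[2]+=0.166
I2: z[0]−=0.557, z[3]+=0.557
R3: Y=0.004386+0.000j on G[0,2]
R4: Y=0.0001122+0.000j on G[2,3]
V1: row V3−V2=1.53, i_V1 at 3,2
solve → V1=0.006835-0.9367j, V2=-1.523-0.9374j, V3=0.006837-0.9374j
aux → i_V1=-0.1733-0.004112j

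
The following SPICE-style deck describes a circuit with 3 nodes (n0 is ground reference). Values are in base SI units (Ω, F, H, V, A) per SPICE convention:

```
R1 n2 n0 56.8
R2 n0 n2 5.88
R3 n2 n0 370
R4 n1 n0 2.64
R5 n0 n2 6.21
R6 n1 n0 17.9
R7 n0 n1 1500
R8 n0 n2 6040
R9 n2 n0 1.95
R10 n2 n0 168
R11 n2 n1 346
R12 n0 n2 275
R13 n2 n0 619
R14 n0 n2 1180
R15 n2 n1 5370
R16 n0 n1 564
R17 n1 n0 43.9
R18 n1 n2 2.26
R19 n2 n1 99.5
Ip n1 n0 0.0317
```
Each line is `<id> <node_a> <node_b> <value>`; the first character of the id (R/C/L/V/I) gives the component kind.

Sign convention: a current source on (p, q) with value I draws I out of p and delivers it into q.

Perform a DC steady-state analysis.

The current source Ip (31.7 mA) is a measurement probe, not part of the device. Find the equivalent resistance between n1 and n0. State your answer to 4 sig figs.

MNA unknowns: 2 node voltages V₁..V_2
R1: Y=0.01761 on G[2,0]
R2: Y=0.1701 on G[0,2]
R3: Y=0.002703 on G[2,0]
R4: Y=0.3788 on G[1,0]
R5: Y=0.1610 on G[0,2]
R6: Y=0.05587 on G[1,0]
R7: Y=0.0006667 on G[0,1]
R8: Y=0.0001656 on G[0,2]
R9: Y=0.5128 on G[2,0]
R10: Y=0.005952 on G[2,0]
R11: Y=0.002890 on G[2,1]
R12: Y=0.003636 on G[0,2]
R13: Y=0.001616 on G[2,0]
R14: Y=0.0008475 on G[0,2]
R15: Y=0.0001862 on G[2,1]
R16: Y=0.001773 on G[0,1]
R17: Y=0.02278 on G[1,0]
R18: Y=0.4425 on G[1,2]
R19: Y=0.01005 on G[2,1]
Ip: z[1]−=0.0317, z[0]+=0.0317
solve → V1=-0.04173, V2=-0.01427

R_eq = 1.316 Ω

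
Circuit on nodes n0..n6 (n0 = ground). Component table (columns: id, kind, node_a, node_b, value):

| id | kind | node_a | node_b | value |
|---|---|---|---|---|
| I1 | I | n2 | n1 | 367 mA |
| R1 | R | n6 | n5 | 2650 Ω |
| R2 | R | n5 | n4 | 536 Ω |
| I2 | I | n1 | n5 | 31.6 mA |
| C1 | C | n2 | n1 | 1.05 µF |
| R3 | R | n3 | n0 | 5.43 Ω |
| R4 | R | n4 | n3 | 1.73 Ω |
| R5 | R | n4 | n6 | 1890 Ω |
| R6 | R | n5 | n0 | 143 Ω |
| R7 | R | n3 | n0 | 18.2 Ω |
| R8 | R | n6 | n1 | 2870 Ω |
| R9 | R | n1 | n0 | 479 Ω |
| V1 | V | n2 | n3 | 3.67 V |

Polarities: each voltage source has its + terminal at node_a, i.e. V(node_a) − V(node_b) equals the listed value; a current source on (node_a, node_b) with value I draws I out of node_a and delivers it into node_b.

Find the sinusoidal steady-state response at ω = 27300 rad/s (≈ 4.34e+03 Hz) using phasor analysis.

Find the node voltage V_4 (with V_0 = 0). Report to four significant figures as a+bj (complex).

MNA unknowns: 6 node voltages V₁..V_6 plus 1 source current (V1)
I1: z[2]−=0.367, z[1]+=0.367
R1: Y=0.0003774+0.000j on G[6,5]
R2: Y=0.001866+0.000j on G[5,4]
I2: z[1]−=0.0316, z[5]+=0.0316
C1: Y=0.000+0.02866j on G[2,1]
R3: Y=0.1842+0.000j on G[3,0]
R4: Y=0.5780+0.000j on G[4,3]
R5: Y=0.0005291+0.000j on G[4,6]
R6: Y=0.006993+0.000j on G[5,0]
R7: Y=0.05495+0.000j on G[3,0]
R8: Y=0.0003484+0.000j on G[6,1]
R9: Y=0.002088+0.000j on G[1,0]
V1: row V2−V3=3.67, i_V1 at 2,3
solve → V1=4.447-11.25j, V2=3.529+0.1014j, V3=-0.1408+0.1014j, V4=-0.1270+0.09775j, V5=3.487-0.1075j, V6=2.230-3.114j
aux → i_V1=-0.04166+0.02632j

-0.1270+0.09775j V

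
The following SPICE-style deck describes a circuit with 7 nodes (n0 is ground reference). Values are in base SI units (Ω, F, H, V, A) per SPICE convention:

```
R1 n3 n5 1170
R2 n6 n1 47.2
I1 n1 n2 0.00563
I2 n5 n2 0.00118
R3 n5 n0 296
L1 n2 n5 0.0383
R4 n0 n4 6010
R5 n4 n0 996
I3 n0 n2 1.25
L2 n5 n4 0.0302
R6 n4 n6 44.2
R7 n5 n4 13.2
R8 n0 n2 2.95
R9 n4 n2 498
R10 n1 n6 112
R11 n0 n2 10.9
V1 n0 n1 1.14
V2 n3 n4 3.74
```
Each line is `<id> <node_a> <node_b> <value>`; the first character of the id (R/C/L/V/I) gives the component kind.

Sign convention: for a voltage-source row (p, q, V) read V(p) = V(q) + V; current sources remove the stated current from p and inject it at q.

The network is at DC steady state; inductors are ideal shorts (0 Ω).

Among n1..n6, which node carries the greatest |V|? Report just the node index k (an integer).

Apply KCL at each of the 6 non-ground nodes and solve the resulting linear system.
Node n1: branches {R2, I1, R10, V1} → V_1 = -1.140
Node n2: branches {I1, I2, L1, I3, R8, R9, R11} → V_2 = 2.769
Node n3: branches {R1, V2} → V_3 = 6.509
Node n4: branches {R4, R5, L2, R6, R7, R9, V2} → V_4 = 2.769
Node n5: branches {R1, I2, R3, L1, L2, R7} → V_5 = 2.769
Node n6: branches {R2, R6, R10} → V_6 = 0.5368
Source currents: i(L1)=0.06427, i(L2)=0.05693, i(V1)=-0.04487, i(V2)=-0.003197

3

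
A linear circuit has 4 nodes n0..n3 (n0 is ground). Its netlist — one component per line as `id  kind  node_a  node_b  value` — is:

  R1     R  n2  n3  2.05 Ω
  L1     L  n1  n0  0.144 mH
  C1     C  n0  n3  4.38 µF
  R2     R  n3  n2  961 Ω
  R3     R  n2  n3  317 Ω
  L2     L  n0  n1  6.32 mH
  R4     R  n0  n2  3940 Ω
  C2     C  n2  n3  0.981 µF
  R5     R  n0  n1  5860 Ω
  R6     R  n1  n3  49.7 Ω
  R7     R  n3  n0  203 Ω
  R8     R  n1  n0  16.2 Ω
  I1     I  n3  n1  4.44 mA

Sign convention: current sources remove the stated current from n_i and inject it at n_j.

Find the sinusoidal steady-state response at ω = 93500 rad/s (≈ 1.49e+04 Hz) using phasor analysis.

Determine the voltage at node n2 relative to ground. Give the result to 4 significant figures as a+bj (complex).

0.0008035+0.009507j V

MNA unknowns: 3 node voltages V₁..V_3
R1: Y=0.4878+0.000j on G[2,3]
L1: Y=0.000-0.07427j on G[1,0]
C1: Y=0.000+0.4095j on G[0,3]
R2: Y=0.001041+0.000j on G[3,2]
R3: Y=0.003155+0.000j on G[2,3]
L2: Y=0.000-0.001692j on G[0,1]
R4: Y=0.0002538+0.000j on G[0,2]
C2: Y=0.000+0.09172j on G[2,3]
R5: Y=0.0001706+0.000j on G[0,1]
R6: Y=0.02012+0.000j on G[1,3]
R7: Y=0.004926+0.000j on G[3,0]
R8: Y=0.06173+0.000j on G[1,0]
I1: z[3]−=0.00444, z[1]+=0.00444
solve → V1=0.02808+0.02834j, V2=0.0008035+0.009507j, V3=0.0008048+0.009512j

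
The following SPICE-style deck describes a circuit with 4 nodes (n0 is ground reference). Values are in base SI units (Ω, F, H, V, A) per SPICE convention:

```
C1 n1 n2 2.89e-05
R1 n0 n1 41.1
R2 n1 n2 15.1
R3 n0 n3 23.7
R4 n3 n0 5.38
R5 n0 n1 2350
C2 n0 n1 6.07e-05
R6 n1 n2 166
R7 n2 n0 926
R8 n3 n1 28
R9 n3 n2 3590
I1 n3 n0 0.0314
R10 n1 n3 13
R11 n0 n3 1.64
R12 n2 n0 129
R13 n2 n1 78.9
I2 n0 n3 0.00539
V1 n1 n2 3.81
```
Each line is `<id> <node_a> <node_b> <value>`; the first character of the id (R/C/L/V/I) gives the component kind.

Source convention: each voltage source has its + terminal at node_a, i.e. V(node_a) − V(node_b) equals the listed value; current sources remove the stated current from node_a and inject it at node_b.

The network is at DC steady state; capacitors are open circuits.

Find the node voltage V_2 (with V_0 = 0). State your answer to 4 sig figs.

-3.573 V

MNA unknowns: 3 node voltages V₁..V_3 plus 1 source current (V1)
C1: Y=0.000 on G[1,2]
R1: Y=0.02433 on G[0,1]
R2: Y=0.06623 on G[1,2]
R3: Y=0.04219 on G[0,3]
R4: Y=0.1859 on G[3,0]
R5: Y=0.0004255 on G[0,1]
C2: Y=0.000 on G[0,1]
R6: Y=0.006024 on G[1,2]
R7: Y=0.001080 on G[2,0]
R8: Y=0.03571 on G[3,1]
R9: Y=0.0002786 on G[3,2]
I1: z[3]−=0.0314, z[0]+=0.0314
R10: Y=0.07692 on G[1,3]
R11: Y=0.6098 on G[0,3]
R12: Y=0.007752 on G[2,0]
R13: Y=0.01267 on G[2,1]
I2: z[0]−=0.00539, z[3]+=0.00539
V1: row V1−V2=3.81, i_V1 at 1,2
solve → V1=0.2366, V2=-3.573, V3=-0.0003688
aux → i_V1=-0.3561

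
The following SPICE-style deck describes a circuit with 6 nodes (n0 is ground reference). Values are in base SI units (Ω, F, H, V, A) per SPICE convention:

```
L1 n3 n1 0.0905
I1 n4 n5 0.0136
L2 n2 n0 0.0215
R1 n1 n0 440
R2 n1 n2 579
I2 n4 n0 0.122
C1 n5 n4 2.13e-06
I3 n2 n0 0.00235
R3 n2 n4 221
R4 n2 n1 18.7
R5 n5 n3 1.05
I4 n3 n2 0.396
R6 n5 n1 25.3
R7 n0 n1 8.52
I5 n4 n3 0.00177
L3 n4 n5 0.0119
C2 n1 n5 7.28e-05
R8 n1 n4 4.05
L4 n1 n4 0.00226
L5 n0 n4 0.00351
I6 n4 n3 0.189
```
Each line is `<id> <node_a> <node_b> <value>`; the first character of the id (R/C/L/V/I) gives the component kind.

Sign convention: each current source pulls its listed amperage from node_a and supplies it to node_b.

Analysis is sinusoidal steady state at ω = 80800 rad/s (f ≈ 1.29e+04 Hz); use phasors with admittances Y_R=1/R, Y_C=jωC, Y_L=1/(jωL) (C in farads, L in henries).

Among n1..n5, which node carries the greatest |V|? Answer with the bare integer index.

2

Apply KCL at each of the 5 non-ground nodes and solve the resulting linear system.
Node n1: branches {L1, R1, R2, R4, R6, R7, C2, R8, L4} → V_1 = -1.054-0.03039j
Node n2: branches {L2, R2, I3, R3, R4, I4} → V_2 = 5.470+0.06252j
Node n3: branches {L1, R5, I4, I5, I6} → V_3 = -1.295+0.01606j
Node n4: branches {I1, I2, C1, R3, I5, L3, R8, L4, L5, I6} → V_4 = -1.924+0.5002j
Node n5: branches {I1, C1, R5, R6, L3, C2} → V_5 = -1.079+0.01610j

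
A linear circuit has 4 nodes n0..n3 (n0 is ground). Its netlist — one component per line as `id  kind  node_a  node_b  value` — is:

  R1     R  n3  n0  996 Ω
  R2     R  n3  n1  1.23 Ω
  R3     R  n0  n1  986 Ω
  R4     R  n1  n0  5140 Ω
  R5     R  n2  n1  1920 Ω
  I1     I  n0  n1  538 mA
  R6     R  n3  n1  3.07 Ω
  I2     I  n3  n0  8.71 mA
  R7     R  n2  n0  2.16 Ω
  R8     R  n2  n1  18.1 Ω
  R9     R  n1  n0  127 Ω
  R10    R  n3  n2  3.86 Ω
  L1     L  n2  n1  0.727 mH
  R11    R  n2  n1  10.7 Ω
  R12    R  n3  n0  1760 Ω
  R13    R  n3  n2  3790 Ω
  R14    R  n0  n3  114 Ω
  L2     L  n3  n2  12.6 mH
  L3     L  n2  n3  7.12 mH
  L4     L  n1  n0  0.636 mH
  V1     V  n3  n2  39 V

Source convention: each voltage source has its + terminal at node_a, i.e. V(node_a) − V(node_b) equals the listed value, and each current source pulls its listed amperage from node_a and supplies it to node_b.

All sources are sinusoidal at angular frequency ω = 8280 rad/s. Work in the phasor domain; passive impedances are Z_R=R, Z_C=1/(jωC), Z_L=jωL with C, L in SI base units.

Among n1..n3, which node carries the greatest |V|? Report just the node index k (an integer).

3

MNA unknowns: 3 node voltages V₁..V_3 plus 1 source current (V1)
R1: Y=0.001004+0.000j on G[3,0]
R2: Y=0.8130+0.000j on G[3,1]
R3: Y=0.001014+0.000j on G[0,1]
R4: Y=0.0001946+0.000j on G[1,0]
R5: Y=0.0005208+0.000j on G[2,1]
I1: z[0]−=0.538, z[1]+=0.538
R6: Y=0.3257+0.000j on G[3,1]
I2: z[3]−=0.00871, z[0]+=0.00871
R7: Y=0.4630+0.000j on G[2,0]
R8: Y=0.05525+0.000j on G[2,1]
R9: Y=0.007874+0.000j on G[1,0]
R10: Y=0.2591+0.000j on G[3,2]
L1: Y=0.000-0.1661j on G[2,1]
R11: Y=0.09346+0.000j on G[2,1]
R12: Y=0.0005682+0.000j on G[3,0]
R13: Y=0.0002639+0.000j on G[3,2]
R14: Y=0.008772+0.000j on G[0,3]
L2: Y=0.000-0.009585j on G[3,2]
L3: Y=0.000-0.01696j on G[2,3]
L4: Y=0.000-0.1899j on G[1,0]
V1: row V3−V2=39, i_V1 at 3,2
solve → V1=24.28+16.91j, V2=-6.985+9.418j, V3=32.01+9.418j
aux → i_V1=-19.26+9.472j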